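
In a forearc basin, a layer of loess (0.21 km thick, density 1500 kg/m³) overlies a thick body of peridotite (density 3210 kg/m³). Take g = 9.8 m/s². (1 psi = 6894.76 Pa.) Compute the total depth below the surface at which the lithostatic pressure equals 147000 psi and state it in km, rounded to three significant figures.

Pressure at base of upper layers: 1500×9.8×210 = 3.087×10^6 Pa = 447.7 psi
Remaining pressure to be supplied by peridotite: 1.014×10^9 − 3.087×10^6 = 1.010×10^9 Pa
Additional depth in peridotite = 1.010×10^9 Pa / (3210 kg/m³ × 9.8 m/s²) = 32120 m
Total depth = 210 m + 32120 m = 32330 m
= 32.330 km

32.3 km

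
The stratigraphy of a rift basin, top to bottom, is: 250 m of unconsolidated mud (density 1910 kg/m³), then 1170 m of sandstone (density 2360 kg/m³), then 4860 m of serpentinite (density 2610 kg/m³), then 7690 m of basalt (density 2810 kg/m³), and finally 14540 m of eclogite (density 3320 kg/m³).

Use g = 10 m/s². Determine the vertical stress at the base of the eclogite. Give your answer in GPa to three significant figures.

unconsolidated mud: 1910 kg/m³ × 10 m/s² × 250 m = 4.775×10^6 Pa = 4.775×10^-3 GPa
sandstone: 2360 kg/m³ × 10 m/s² × 1170 m = 2.761×10^7 Pa = 0.02761 GPa
serpentinite: 2610 kg/m³ × 10 m/s² × 4860 m = 1.268×10^8 Pa = 0.1268 GPa
basalt: 2810 kg/m³ × 10 m/s² × 7690 m = 2.161×10^8 Pa = 0.2161 GPa
eclogite: 3320 kg/m³ × 10 m/s² × 14540 m = 4.827×10^8 Pa = 0.4827 GPa
Total = 4.775×10^-3 + 0.02761 + 0.1268 + 0.2161 + 0.4827 = 0.85805 GPa

0.858 GPa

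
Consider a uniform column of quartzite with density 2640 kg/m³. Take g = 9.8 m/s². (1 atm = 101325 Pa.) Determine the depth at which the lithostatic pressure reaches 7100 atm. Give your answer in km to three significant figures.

h = P/(ρg) = 7100 atm / (2640 kg/m³ × 9.8 m/s²) = 7.194×10^8 Pa / 25872 Pa/m = 27806 m
= 27.806 km

27.8 km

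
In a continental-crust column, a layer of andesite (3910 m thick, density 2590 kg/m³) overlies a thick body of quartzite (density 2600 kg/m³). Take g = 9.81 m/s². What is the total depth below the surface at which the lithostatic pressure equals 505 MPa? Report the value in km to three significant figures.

19.8 km

Pressure at base of upper layers: 2590×9.81×3910 = 9.934×10^7 Pa = 99.34 MPa
Remaining pressure to be supplied by quartzite: 5.050×10^8 − 9.934×10^7 = 4.057×10^8 Pa
Additional depth in quartzite = 4.057×10^8 Pa / (2600 kg/m³ × 9.81 m/s²) = 15904 m
Total depth = 3910 m + 15904 m = 19814 m
= 19.814 km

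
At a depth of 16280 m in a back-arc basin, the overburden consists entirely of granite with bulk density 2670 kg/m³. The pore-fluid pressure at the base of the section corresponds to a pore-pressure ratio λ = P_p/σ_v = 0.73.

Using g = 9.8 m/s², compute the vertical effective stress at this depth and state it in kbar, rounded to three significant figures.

Overburden (lithostatic) stress σ_v:
granite: 2670 kg/m³ × 9.8 m/s² × 16280 m = 4.260×10^8 Pa = 426.0 MPa
Pore pressure P_p = λ·σ_v = 0.73 × 426.0 MPa = 311.0 MPa
Effective stress σ' = σ_v − P_p = 426.0 − 311.0 = 115.02 MPa = 1.1502 kbar

1.15 kbar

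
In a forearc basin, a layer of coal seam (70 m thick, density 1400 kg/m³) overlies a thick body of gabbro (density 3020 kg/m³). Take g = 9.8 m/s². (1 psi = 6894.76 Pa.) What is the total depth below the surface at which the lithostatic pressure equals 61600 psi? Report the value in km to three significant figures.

14.4 km

Pressure at base of upper layers: 1400×9.8×70 = 9.604×10^5 Pa = 139.3 psi
Remaining pressure to be supplied by gabbro: 4.247×10^8 − 9.604×10^5 = 4.238×10^8 Pa
Additional depth in gabbro = 4.238×10^8 Pa / (3020 kg/m³ × 9.8 m/s²) = 14318 m
Total depth = 70 m + 14318 m = 14388 m
= 14.388 km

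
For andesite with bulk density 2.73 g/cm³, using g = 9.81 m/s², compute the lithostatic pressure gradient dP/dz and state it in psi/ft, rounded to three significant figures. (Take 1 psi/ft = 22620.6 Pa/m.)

1.18 psi/ft

dP/dz = ρg = 2730 kg/m³ × 9.81 m/s² = 26781 Pa/m
= 26781 Pa/m × (1 psi/ft / 22621 Pa/m) = 1.1839 psi/ft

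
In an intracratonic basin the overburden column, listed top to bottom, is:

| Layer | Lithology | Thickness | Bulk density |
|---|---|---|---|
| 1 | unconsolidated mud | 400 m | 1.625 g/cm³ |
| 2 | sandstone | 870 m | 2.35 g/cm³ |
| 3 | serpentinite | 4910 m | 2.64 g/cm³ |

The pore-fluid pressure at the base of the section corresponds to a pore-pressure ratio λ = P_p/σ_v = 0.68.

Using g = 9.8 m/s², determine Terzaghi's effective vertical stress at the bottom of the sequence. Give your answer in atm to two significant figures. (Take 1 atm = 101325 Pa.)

480 atm

Overburden (lithostatic) stress σ_v:
unconsolidated mud: 1625 kg/m³ × 9.8 m/s² × 400 m = 6.370×10^6 Pa = 6.370 MPa
sandstone: 2350 kg/m³ × 9.8 m/s² × 870 m = 2.004×10^7 Pa = 20.04 MPa
serpentinite: 2640 kg/m³ × 9.8 m/s² × 4910 m = 1.270×10^8 Pa = 127.0 MPa
Total = 6.370 + 20.04 + 127.0 = 153.44 MPa
Pore pressure P_p = λ·σ_v = 0.68 × 153.4 MPa = 104.3 MPa
Effective stress σ' = σ_v − P_p = 153.4 − 104.3 = 49.100 MPa = 484.58 atm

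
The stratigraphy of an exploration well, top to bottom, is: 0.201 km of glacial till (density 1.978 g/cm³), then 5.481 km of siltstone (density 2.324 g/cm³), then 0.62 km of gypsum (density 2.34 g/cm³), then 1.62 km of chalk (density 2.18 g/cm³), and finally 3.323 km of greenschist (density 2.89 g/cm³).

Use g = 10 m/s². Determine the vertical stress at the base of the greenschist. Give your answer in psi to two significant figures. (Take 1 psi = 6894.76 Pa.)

glacial till: 1978 kg/m³ × 10 m/s² × 201 m = 3.976×10^6 Pa = 576.6 psi
siltstone: 2324 kg/m³ × 10 m/s² × 5481 m = 1.274×10^8 Pa = 18475 psi
gypsum: 2340 kg/m³ × 10 m/s² × 620 m = 1.451×10^7 Pa = 2104 psi
chalk: 2180 kg/m³ × 10 m/s² × 1620 m = 3.532×10^7 Pa = 5122 psi
greenschist: 2890 kg/m³ × 10 m/s² × 3323 m = 9.603×10^7 Pa = 13929 psi
Total = 576.6 + 18475 + 2104 + 5122 + 13929 = 40206 psi

40000 psi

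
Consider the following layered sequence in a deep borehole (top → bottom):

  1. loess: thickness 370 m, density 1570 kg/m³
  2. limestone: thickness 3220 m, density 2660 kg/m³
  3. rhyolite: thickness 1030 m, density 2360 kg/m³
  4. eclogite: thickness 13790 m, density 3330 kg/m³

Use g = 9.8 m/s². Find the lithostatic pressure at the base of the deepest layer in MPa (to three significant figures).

loess: 1570 kg/m³ × 9.8 m/s² × 370 m = 5.693×10^6 Pa = 5.693 MPa
limestone: 2660 kg/m³ × 9.8 m/s² × 3220 m = 8.394×10^7 Pa = 83.94 MPa
rhyolite: 2360 kg/m³ × 9.8 m/s² × 1030 m = 2.382×10^7 Pa = 23.82 MPa
eclogite: 3330 kg/m³ × 9.8 m/s² × 13790 m = 4.500×10^8 Pa = 450.0 MPa
Total = 5.693 + 83.94 + 23.82 + 450.0 = 563.48 MPa

563 MPa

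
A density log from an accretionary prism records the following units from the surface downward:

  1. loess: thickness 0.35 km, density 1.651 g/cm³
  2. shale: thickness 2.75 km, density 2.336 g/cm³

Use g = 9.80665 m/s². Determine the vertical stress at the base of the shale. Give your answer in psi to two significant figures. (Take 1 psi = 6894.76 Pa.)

10000 psi

loess: 1651 kg/m³ × 9.80665 m/s² × 350 m = 5.667×10^6 Pa = 821.9 psi
shale: 2336 kg/m³ × 9.80665 m/s² × 2750 m = 6.300×10^7 Pa = 9137 psi
Total = 821.9 + 9137 = 9959.0 psi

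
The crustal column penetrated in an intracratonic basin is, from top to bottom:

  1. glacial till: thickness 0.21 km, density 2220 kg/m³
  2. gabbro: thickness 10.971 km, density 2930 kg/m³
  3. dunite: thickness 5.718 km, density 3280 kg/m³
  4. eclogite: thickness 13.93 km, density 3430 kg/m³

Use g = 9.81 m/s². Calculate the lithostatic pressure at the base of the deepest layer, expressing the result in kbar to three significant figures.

glacial till: 2220 kg/m³ × 9.81 m/s² × 210 m = 4.573×10^6 Pa = 0.04573 kbar
gabbro: 2930 kg/m³ × 9.81 m/s² × 10971 m = 3.153×10^8 Pa = 3.153 kbar
dunite: 3280 kg/m³ × 9.81 m/s² × 5718 m = 1.840×10^8 Pa = 1.840 kbar
eclogite: 3430 kg/m³ × 9.81 m/s² × 13930 m = 4.687×10^8 Pa = 4.687 kbar
Total = 0.04573 + 3.153 + 1.840 + 4.687 = 9.7262 kbar

9.73 kbar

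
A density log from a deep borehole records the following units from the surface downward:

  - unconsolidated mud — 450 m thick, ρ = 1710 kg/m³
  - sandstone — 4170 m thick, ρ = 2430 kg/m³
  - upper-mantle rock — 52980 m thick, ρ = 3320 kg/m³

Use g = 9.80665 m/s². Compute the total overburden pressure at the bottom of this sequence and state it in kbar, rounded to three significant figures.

18.3 kbar

unconsolidated mud: 1710 kg/m³ × 9.80665 m/s² × 450 m = 7.546×10^6 Pa = 0.07546 kbar
sandstone: 2430 kg/m³ × 9.80665 m/s² × 4170 m = 9.937×10^7 Pa = 0.9937 kbar
upper-mantle rock: 3320 kg/m³ × 9.80665 m/s² × 52980 m = 1.725×10^9 Pa = 17.25 kbar
Total = 0.07546 + 0.9937 + 17.25 = 18.318 kbar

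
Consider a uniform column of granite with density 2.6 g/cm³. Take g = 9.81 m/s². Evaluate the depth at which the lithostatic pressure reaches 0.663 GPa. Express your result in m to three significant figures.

26000 m

h = P/(ρg) = 0.663 GPa / (2600 kg/m³ × 9.81 m/s²) = 6.630×10^8 Pa / 25506 Pa/m = 25994 m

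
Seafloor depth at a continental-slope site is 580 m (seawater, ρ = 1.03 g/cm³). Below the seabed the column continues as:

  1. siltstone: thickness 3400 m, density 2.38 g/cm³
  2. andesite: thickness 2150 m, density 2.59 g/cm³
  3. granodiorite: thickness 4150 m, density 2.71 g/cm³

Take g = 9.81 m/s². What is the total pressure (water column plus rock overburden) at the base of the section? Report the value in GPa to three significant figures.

0.250 GPa

seawater: 1030 kg/m³ × 9.81 m/s² × 580 m = 5.860×10^6 Pa = 5.860×10^-3 GPa
siltstone: 2380 kg/m³ × 9.81 m/s² × 3400 m = 7.938×10^7 Pa = 0.07938 GPa
andesite: 2590 kg/m³ × 9.81 m/s² × 2150 m = 5.463×10^7 Pa = 0.05463 GPa
granodiorite: 2710 kg/m³ × 9.81 m/s² × 4150 m = 1.103×10^8 Pa = 0.1103 GPa
Total = 5.860×10^-3 + 0.07938 + 0.05463 + 0.1103 = 0.25020 GPa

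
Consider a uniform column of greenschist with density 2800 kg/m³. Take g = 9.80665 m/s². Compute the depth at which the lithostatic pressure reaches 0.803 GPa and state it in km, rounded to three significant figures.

h = P/(ρg) = 0.803 GPa / (2800 kg/m³ × 9.80665 m/s²) = 8.030×10^8 Pa / 27459 Pa/m = 29244 m
= 29.244 km

29.2 km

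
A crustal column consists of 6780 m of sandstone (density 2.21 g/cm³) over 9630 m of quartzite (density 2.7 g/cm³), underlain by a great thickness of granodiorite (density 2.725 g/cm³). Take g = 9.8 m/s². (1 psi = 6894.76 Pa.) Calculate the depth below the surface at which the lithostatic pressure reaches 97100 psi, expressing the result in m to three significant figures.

26400 m

Pressure at base of upper layers: 2210×9.8×6780 + 2700×9.8×9630 = 4.017×10^8 Pa = 58255 psi
Remaining pressure to be supplied by granodiorite: 6.695×10^8 − 4.017×10^8 = 2.678×10^8 Pa
Additional depth in granodiorite = 2.678×10^8 Pa / (2725 kg/m³ × 9.8 m/s²) = 10029 m
Total depth = 16410 m + 10029 m = 26439 m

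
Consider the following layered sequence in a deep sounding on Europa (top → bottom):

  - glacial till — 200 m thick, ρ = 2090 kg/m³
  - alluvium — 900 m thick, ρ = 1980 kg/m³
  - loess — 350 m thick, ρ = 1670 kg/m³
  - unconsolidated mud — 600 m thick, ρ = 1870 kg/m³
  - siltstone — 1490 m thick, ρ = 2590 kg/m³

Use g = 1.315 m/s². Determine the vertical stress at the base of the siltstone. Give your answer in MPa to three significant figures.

glacial till: 2090 kg/m³ × 1.315 m/s² × 200 m = 5.497×10^5 Pa = 0.5497 MPa
alluvium: 1980 kg/m³ × 1.315 m/s² × 900 m = 2.343×10^6 Pa = 2.343 MPa
loess: 1670 kg/m³ × 1.315 m/s² × 350 m = 7.686×10^5 Pa = 0.7686 MPa
unconsolidated mud: 1870 kg/m³ × 1.315 m/s² × 600 m = 1.475×10^6 Pa = 1.475 MPa
siltstone: 2590 kg/m³ × 1.315 m/s² × 1490 m = 5.075×10^6 Pa = 5.075 MPa
Total = 0.5497 + 2.343 + 0.7686 + 1.475 + 5.075 = 10.212 MPa

10.2 MPa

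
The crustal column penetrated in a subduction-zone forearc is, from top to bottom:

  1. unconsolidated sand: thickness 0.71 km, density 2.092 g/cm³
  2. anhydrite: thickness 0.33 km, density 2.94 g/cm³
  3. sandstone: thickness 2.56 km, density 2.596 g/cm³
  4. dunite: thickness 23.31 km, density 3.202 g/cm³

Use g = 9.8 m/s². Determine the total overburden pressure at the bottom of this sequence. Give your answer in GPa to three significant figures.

unconsolidated sand: 2092 kg/m³ × 9.8 m/s² × 710 m = 1.456×10^7 Pa = 0.01456 GPa
anhydrite: 2940 kg/m³ × 9.8 m/s² × 330 m = 9.508×10^6 Pa = 9.508×10^-3 GPa
sandstone: 2596 kg/m³ × 9.8 m/s² × 2560 m = 6.513×10^7 Pa = 0.06513 GPa
dunite: 3202 kg/m³ × 9.8 m/s² × 23310 m = 7.315×10^8 Pa = 0.7315 GPa
Total = 0.01456 + 9.508×10^-3 + 0.06513 + 0.7315 = 0.82065 GPa

0.821 GPa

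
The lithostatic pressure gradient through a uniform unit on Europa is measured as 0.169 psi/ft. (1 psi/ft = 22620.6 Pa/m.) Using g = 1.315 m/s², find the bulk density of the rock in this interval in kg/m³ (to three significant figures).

ρ = (dP/dz)/g = 0.169 psi/ft / 1.315 m/s² = 3822.9 Pa/m / 1.315 m/s² = 2907.1 kg/m³

2910 kg/m³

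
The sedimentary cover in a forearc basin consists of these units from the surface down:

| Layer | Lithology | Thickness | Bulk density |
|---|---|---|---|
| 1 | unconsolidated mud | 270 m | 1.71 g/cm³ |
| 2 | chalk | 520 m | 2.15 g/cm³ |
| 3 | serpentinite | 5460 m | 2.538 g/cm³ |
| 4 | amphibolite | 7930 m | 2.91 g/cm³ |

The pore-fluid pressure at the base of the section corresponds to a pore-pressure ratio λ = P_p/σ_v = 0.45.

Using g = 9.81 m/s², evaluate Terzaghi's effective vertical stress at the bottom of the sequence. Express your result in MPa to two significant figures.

Overburden (lithostatic) stress σ_v:
unconsolidated mud: 1710 kg/m³ × 9.81 m/s² × 270 m = 4.529×10^6 Pa = 4.529 MPa
chalk: 2150 kg/m³ × 9.81 m/s² × 520 m = 1.097×10^7 Pa = 10.97 MPa
serpentinite: 2538 kg/m³ × 9.81 m/s² × 5460 m = 1.359×10^8 Pa = 135.9 MPa
amphibolite: 2910 kg/m³ × 9.81 m/s² × 7930 m = 2.264×10^8 Pa = 226.4 MPa
Total = 4.529 + 10.97 + 135.9 + 226.4 = 377.82 MPa
Pore pressure P_p = λ·σ_v = 0.45 × 377.8 MPa = 170.0 MPa
Effective stress σ' = σ_v − P_p = 377.8 − 170.0 = 207.80 MPa

210 MPa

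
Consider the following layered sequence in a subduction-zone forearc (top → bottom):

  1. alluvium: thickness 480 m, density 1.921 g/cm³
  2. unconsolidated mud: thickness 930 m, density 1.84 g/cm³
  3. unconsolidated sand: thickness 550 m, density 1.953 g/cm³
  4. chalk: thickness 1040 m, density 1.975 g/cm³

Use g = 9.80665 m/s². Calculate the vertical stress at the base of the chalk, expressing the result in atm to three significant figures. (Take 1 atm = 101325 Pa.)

558 atm

alluvium: 1921 kg/m³ × 9.80665 m/s² × 480 m = 9.043×10^6 Pa = 89.24 atm
unconsolidated mud: 1840 kg/m³ × 9.80665 m/s² × 930 m = 1.678×10^7 Pa = 165.6 atm
unconsolidated sand: 1953 kg/m³ × 9.80665 m/s² × 550 m = 1.053×10^7 Pa = 104.0 atm
chalk: 1975 kg/m³ × 9.80665 m/s² × 1040 m = 2.014×10^7 Pa = 198.8 atm
Total = 89.24 + 165.6 + 104.0 + 198.8 = 557.61 atm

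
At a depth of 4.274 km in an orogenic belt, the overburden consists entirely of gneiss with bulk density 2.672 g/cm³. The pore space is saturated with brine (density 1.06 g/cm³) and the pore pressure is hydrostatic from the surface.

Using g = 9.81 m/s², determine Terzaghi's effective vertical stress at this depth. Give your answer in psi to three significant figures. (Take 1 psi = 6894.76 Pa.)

9800 psi

Overburden (lithostatic) stress σ_v:
gneiss: 2672 kg/m³ × 9.81 m/s² × 4274 m = 1.120×10^8 Pa = 112.0 MPa
Pore pressure P_p = 1060 kg/m³ × 9.81 m/s² × 4274 m = 4.444×10^7 Pa = 44.44 MPa
Effective stress σ' = σ_v − P_p = 112.0 − 44.44 = 67.588 MPa = 9802.8 psi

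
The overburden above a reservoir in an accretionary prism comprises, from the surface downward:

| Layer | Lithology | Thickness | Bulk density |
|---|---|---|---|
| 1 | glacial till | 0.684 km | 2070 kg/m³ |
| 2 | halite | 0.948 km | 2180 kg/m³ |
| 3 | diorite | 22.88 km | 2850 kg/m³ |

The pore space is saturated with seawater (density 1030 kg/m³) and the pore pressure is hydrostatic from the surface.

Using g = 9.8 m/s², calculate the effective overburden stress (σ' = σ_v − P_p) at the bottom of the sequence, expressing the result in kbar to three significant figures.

4.26 kbar

Overburden (lithostatic) stress σ_v:
glacial till: 2070 kg/m³ × 9.8 m/s² × 684 m = 1.388×10^7 Pa = 13.88 MPa
halite: 2180 kg/m³ × 9.8 m/s² × 948 m = 2.025×10^7 Pa = 20.25 MPa
diorite: 2850 kg/m³ × 9.8 m/s² × 22880 m = 6.390×10^8 Pa = 639.0 MPa
Total = 13.88 + 20.25 + 639.0 = 673.17 MPa
Pore pressure P_p = 1030 kg/m³ × 9.8 m/s² × 24512 m = 2.474×10^8 Pa = 247.4 MPa
Effective stress σ' = σ_v − P_p = 673.2 − 247.4 = 425.74 MPa = 4.2574 kbar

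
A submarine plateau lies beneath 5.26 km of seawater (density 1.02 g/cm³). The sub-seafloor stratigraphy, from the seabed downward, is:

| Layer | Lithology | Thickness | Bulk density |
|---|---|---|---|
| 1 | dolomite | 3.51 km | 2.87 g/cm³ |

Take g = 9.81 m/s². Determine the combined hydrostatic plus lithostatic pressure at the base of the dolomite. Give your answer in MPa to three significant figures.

151 MPa

seawater: 1020 kg/m³ × 9.81 m/s² × 5260 m = 5.263×10^7 Pa = 52.63 MPa
dolomite: 2870 kg/m³ × 9.81 m/s² × 3510 m = 9.882×10^7 Pa = 98.82 MPa
Total = 52.63 + 98.82 = 151.46 MPa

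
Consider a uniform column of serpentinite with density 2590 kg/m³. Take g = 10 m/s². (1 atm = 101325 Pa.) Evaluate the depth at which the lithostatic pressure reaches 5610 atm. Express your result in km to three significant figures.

21.9 km

h = P/(ρg) = 5610 atm / (2590 kg/m³ × 10 m/s²) = 5.684×10^8 Pa / 25900 Pa/m = 21947 m
= 21.947 km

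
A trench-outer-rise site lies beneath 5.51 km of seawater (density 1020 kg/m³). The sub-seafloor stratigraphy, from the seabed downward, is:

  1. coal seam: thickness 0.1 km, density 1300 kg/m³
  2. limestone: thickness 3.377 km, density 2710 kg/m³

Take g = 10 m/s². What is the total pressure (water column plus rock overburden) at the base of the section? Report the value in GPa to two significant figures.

seawater: 1020 kg/m³ × 10 m/s² × 5510 m = 5.620×10^7 Pa = 0.05620 GPa
coal seam: 1300 kg/m³ × 10 m/s² × 100 m = 1.300×10^6 Pa = 1.300×10^-3 GPa
limestone: 2710 kg/m³ × 10 m/s² × 3377 m = 9.152×10^7 Pa = 0.09152 GPa
Total = 0.05620 + 1.300×10^-3 + 0.09152 = 0.14902 GPa

0.15 GPa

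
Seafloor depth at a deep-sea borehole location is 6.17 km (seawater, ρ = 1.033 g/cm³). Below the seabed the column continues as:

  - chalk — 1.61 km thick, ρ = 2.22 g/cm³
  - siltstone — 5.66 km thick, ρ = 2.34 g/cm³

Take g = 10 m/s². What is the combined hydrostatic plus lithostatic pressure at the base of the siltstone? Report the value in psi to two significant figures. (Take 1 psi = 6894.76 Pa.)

34000 psi

seawater: 1033 kg/m³ × 10 m/s² × 6170 m = 6.374×10^7 Pa = 9244 psi
chalk: 2220 kg/m³ × 10 m/s² × 1610 m = 3.574×10^7 Pa = 5184 psi
siltstone: 2340 kg/m³ × 10 m/s² × 5660 m = 1.324×10^8 Pa = 19209 psi
Total = 9244 + 5184 + 19209 = 33637 psi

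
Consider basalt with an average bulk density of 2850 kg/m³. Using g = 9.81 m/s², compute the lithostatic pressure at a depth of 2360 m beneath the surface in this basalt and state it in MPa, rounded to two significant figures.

basalt: 2850 kg/m³ × 9.81 m/s² × 2360 m = 6.598×10^7 Pa = 65.98 MPa

66 MPa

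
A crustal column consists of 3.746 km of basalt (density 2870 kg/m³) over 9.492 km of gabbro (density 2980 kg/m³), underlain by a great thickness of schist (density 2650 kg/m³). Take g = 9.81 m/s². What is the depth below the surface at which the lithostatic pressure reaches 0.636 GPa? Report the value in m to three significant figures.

Pressure at base of upper layers: 2870×9.81×3746 + 2980×9.81×9492 = 3.830×10^8 Pa = 0.3830 GPa
Remaining pressure to be supplied by schist: 6.360×10^8 − 3.830×10^8 = 2.530×10^8 Pa
Additional depth in schist = 2.530×10^8 Pa / (2650 kg/m³ × 9.81 m/s²) = 9733.8 m
Total depth = 13238 m + 9733.8 m = 22972 m

23000 m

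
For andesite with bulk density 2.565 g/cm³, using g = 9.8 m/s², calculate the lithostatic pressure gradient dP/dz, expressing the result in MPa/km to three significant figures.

25.1 MPa/km

dP/dz = ρg = 2565 kg/m³ × 9.8 m/s² = 25137 Pa/m
= 25137 Pa/m × (1 MPa/km / 1000.0 Pa/m) = 25.137 MPa/km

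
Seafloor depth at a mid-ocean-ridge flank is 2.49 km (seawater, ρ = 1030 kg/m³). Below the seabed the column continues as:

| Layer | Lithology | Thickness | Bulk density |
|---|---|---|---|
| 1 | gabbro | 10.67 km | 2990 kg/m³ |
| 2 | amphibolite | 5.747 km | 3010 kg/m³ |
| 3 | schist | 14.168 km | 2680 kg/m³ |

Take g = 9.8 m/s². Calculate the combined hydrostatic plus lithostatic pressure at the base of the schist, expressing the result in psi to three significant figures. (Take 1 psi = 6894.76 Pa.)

seawater: 1030 kg/m³ × 9.8 m/s² × 2490 m = 2.513×10^7 Pa = 3645 psi
gabbro: 2990 kg/m³ × 9.8 m/s² × 10670 m = 3.127×10^8 Pa = 45346 psi
amphibolite: 3010 kg/m³ × 9.8 m/s² × 5747 m = 1.695×10^8 Pa = 24588 psi
schist: 2680 kg/m³ × 9.8 m/s² × 14168 m = 3.721×10^8 Pa = 53970 psi
Total = 3645 + 45346 + 24588 + 53970 = 1.2755×10^5 psi

128000 psi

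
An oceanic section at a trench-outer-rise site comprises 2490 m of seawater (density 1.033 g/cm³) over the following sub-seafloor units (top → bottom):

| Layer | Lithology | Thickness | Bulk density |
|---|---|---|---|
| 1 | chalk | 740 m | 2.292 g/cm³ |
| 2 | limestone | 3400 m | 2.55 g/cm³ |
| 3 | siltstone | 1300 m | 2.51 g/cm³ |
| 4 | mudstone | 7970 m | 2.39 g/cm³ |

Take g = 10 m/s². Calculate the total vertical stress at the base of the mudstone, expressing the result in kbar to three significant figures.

3.52 kbar

seawater: 1033 kg/m³ × 10 m/s² × 2490 m = 2.572×10^7 Pa = 0.2572 kbar
chalk: 2292 kg/m³ × 10 m/s² × 740 m = 1.696×10^7 Pa = 0.1696 kbar
limestone: 2550 kg/m³ × 10 m/s² × 3400 m = 8.670×10^7 Pa = 0.8670 kbar
siltstone: 2510 kg/m³ × 10 m/s² × 1300 m = 3.263×10^7 Pa = 0.3263 kbar
mudstone: 2390 kg/m³ × 10 m/s² × 7970 m = 1.905×10^8 Pa = 1.905 kbar
Total = 0.2572 + 0.1696 + 0.8670 + 0.3263 + 1.905 = 3.5250 kbar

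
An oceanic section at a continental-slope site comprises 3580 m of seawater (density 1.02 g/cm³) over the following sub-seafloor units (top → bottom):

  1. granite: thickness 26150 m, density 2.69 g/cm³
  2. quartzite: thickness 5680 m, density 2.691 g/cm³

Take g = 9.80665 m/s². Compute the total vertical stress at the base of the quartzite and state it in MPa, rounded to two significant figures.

880 MPa

seawater: 1020 kg/m³ × 9.80665 m/s² × 3580 m = 3.581×10^7 Pa = 35.81 MPa
granite: 2690 kg/m³ × 9.80665 m/s² × 26150 m = 6.898×10^8 Pa = 689.8 MPa
quartzite: 2691 kg/m³ × 9.80665 m/s² × 5680 m = 1.499×10^8 Pa = 149.9 MPa
Total = 35.81 + 689.8 + 149.9 = 875.54 MPa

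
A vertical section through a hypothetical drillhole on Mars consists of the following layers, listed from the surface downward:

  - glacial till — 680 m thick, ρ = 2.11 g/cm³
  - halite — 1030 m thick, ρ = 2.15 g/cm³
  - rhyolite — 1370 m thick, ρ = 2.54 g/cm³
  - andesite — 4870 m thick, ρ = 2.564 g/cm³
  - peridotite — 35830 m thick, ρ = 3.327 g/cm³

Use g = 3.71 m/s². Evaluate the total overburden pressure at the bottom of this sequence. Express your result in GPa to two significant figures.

0.52 GPa

glacial till: 2110 kg/m³ × 3.71 m/s² × 680 m = 5.323×10^6 Pa = 5.323×10^-3 GPa
halite: 2150 kg/m³ × 3.71 m/s² × 1030 m = 8.216×10^6 Pa = 8.216×10^-3 GPa
rhyolite: 2540 kg/m³ × 3.71 m/s² × 1370 m = 1.291×10^7 Pa = 0.01291 GPa
andesite: 2564 kg/m³ × 3.71 m/s² × 4870 m = 4.633×10^7 Pa = 0.04633 GPa
peridotite: 3327 kg/m³ × 3.71 m/s² × 35830 m = 4.423×10^8 Pa = 0.4423 GPa
Total = 5.323×10^-3 + 8.216×10^-3 + 0.01291 + 0.04633 + 0.4423 = 0.51503 GPa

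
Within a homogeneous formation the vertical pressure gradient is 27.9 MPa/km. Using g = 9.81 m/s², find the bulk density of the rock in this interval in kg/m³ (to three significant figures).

2840 kg/m³

ρ = (dP/dz)/g = 27.9 MPa/km / 9.81 m/s² = 27900 Pa/m / 9.81 m/s² = 2844.0 kg/m³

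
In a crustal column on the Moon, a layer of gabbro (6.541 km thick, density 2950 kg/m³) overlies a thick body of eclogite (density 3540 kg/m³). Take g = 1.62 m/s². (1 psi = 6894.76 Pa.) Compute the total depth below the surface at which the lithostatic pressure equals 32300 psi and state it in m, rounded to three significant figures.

39900 m

Pressure at base of upper layers: 2950×1.62×6541 = 3.126×10^7 Pa = 4534 psi
Remaining pressure to be supplied by eclogite: 2.227×10^8 − 3.126×10^7 = 1.914×10^8 Pa
Additional depth in eclogite = 1.914×10^8 Pa / (3540 kg/m³ × 1.62 m/s²) = 33382 m
Total depth = 6541 m + 33382 m = 39923 m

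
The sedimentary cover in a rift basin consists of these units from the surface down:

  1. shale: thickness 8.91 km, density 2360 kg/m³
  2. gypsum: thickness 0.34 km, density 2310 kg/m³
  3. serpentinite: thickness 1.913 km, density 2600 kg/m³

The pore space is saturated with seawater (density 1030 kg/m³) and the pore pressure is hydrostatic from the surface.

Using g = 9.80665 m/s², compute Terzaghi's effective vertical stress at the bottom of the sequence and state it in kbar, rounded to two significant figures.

1.5 kbar

Overburden (lithostatic) stress σ_v:
shale: 2360 kg/m³ × 9.80665 m/s² × 8910 m = 2.062×10^8 Pa = 206.2 MPa
gypsum: 2310 kg/m³ × 9.80665 m/s² × 340 m = 7.702×10^6 Pa = 7.702 MPa
serpentinite: 2600 kg/m³ × 9.80665 m/s² × 1913 m = 4.878×10^7 Pa = 48.78 MPa
Total = 206.2 + 7.702 + 48.78 = 262.69 MPa
Pore pressure P_p = 1030 kg/m³ × 9.80665 m/s² × 11163 m = 1.128×10^8 Pa = 112.8 MPa
Effective stress σ' = σ_v − P_p = 262.7 − 112.8 = 149.93 MPa = 1.4993 kbar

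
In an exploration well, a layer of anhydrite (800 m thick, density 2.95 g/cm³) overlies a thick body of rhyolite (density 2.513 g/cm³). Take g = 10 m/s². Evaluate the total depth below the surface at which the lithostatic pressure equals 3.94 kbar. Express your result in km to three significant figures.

15.5 km

Pressure at base of upper layers: 2950×10×800 = 2.360×10^7 Pa = 0.2360 kbar
Remaining pressure to be supplied by rhyolite: 3.940×10^8 − 2.360×10^7 = 3.704×10^8 Pa
Additional depth in rhyolite = 3.704×10^8 Pa / (2513 kg/m³ × 10 m/s²) = 14739 m
Total depth = 800 m + 14739 m = 15539 m
= 15.539 km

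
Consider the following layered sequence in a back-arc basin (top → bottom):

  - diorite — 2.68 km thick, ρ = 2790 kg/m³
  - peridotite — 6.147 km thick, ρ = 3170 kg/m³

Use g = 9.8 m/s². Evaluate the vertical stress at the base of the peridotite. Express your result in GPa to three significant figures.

0.264 GPa

diorite: 2790 kg/m³ × 9.8 m/s² × 2680 m = 7.328×10^7 Pa = 0.07328 GPa
peridotite: 3170 kg/m³ × 9.8 m/s² × 6147 m = 1.910×10^8 Pa = 0.1910 GPa
Total = 0.07328 + 0.1910 = 0.26424 GPa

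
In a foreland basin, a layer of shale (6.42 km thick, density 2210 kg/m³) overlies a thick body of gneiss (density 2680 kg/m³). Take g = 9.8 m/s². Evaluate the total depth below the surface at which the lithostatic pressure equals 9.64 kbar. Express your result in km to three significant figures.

37.8 km

Pressure at base of upper layers: 2210×9.8×6420 = 1.390×10^8 Pa = 1.390 kbar
Remaining pressure to be supplied by gneiss: 9.640×10^8 − 1.390×10^8 = 8.250×10^8 Pa
Additional depth in gneiss = 8.250×10^8 Pa / (2680 kg/m³ × 9.8 m/s²) = 31410 m
Total depth = 6420 m + 31410 m = 37830 m
= 37.830 km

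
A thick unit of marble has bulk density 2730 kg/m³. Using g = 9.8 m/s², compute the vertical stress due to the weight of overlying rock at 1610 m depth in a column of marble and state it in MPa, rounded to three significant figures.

marble: 2730 kg/m³ × 9.8 m/s² × 1610 m = 4.307×10^7 Pa = 43.07 MPa

43.1 MPa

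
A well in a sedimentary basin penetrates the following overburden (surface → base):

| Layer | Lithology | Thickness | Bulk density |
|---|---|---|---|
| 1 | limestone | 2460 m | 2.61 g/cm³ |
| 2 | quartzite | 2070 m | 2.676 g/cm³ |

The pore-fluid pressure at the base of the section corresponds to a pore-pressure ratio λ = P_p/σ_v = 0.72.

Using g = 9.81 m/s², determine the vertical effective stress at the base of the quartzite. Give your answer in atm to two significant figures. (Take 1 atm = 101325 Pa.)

Overburden (lithostatic) stress σ_v:
limestone: 2610 kg/m³ × 9.81 m/s² × 2460 m = 6.299×10^7 Pa = 62.99 MPa
quartzite: 2676 kg/m³ × 9.81 m/s² × 2070 m = 5.434×10^7 Pa = 54.34 MPa
Total = 62.99 + 54.34 = 117.33 MPa
Pore pressure P_p = λ·σ_v = 0.72 × 117.3 MPa = 84.48 MPa
Effective stress σ' = σ_v − P_p = 117.3 − 84.48 = 32.852 MPa = 324.22 atm

320 atm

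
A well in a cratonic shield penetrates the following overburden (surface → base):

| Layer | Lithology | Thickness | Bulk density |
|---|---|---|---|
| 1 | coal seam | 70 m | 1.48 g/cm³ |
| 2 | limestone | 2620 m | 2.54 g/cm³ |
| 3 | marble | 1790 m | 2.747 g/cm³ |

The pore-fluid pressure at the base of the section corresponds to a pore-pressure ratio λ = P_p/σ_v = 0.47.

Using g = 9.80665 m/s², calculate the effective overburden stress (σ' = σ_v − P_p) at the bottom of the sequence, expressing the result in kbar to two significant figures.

0.61 kbar

Overburden (lithostatic) stress σ_v:
coal seam: 1480 kg/m³ × 9.80665 m/s² × 70 m = 1.016×10^6 Pa = 1.016 MPa
limestone: 2540 kg/m³ × 9.80665 m/s² × 2620 m = 6.526×10^7 Pa = 65.26 MPa
marble: 2747 kg/m³ × 9.80665 m/s² × 1790 m = 4.822×10^7 Pa = 48.22 MPa
Total = 1.016 + 65.26 + 48.22 = 114.50 MPa
Pore pressure P_p = λ·σ_v = 0.47 × 114.5 MPa = 53.81 MPa
Effective stress σ' = σ_v − P_p = 114.5 − 53.81 = 60.684 MPa = 0.60684 kbar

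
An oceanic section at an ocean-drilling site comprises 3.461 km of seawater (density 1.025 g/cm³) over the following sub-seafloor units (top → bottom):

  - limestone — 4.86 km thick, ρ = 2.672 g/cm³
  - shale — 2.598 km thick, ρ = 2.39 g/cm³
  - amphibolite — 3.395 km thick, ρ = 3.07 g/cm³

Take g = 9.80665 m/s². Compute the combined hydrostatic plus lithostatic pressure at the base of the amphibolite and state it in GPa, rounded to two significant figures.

seawater: 1025 kg/m³ × 9.80665 m/s² × 3461 m = 3.479×10^7 Pa = 0.03479 GPa
limestone: 2672 kg/m³ × 9.80665 m/s² × 4860 m = 1.273×10^8 Pa = 0.1273 GPa
shale: 2390 kg/m³ × 9.80665 m/s² × 2598 m = 6.089×10^7 Pa = 0.06089 GPa
amphibolite: 3070 kg/m³ × 9.80665 m/s² × 3395 m = 1.022×10^8 Pa = 0.1022 GPa
Total = 0.03479 + 0.1273 + 0.06089 + 0.1022 = 0.32524 GPa

0.33 GPa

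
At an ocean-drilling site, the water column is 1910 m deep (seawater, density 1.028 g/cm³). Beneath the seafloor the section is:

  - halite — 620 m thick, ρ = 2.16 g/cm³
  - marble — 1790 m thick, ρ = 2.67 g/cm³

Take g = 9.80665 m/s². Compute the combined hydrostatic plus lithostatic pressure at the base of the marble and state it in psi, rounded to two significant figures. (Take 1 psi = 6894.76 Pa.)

seawater: 1028 kg/m³ × 9.80665 m/s² × 1910 m = 1.926×10^7 Pa = 2793 psi
halite: 2160 kg/m³ × 9.80665 m/s² × 620 m = 1.313×10^7 Pa = 1905 psi
marble: 2670 kg/m³ × 9.80665 m/s² × 1790 m = 4.687×10^7 Pa = 6798 psi
Total = 2793 + 1905 + 6798 = 11495 psi

11000 psi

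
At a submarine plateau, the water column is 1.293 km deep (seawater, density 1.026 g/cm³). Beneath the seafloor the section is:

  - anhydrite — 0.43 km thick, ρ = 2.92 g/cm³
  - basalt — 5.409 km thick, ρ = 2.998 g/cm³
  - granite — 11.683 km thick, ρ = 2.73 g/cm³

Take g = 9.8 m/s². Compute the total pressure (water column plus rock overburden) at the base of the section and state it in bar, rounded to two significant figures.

5000 bar

seawater: 1026 kg/m³ × 9.8 m/s² × 1293 m = 1.300×10^7 Pa = 130.0 bar
anhydrite: 2920 kg/m³ × 9.8 m/s² × 430 m = 1.230×10^7 Pa = 123.0 bar
basalt: 2998 kg/m³ × 9.8 m/s² × 5409 m = 1.589×10^8 Pa = 1589 bar
granite: 2730 kg/m³ × 9.8 m/s² × 11683 m = 3.126×10^8 Pa = 3126 bar
Total = 130.0 + 123.0 + 1589 + 3126 = 4967.9 bar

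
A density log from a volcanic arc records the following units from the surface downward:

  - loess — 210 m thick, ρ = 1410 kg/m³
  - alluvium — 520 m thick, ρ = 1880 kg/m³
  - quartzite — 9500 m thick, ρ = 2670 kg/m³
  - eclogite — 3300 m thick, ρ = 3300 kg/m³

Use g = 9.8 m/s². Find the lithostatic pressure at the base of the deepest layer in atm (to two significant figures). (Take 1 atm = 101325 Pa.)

loess: 1410 kg/m³ × 9.8 m/s² × 210 m = 2.902×10^6 Pa = 28.64 atm
alluvium: 1880 kg/m³ × 9.8 m/s² × 520 m = 9.580×10^6 Pa = 94.55 atm
quartzite: 2670 kg/m³ × 9.8 m/s² × 9500 m = 2.486×10^8 Pa = 2453 atm
eclogite: 3300 kg/m³ × 9.8 m/s² × 3300 m = 1.067×10^8 Pa = 1053 atm
Total = 28.64 + 94.55 + 2453 + 1053 = 3629.7 atm

3600 atm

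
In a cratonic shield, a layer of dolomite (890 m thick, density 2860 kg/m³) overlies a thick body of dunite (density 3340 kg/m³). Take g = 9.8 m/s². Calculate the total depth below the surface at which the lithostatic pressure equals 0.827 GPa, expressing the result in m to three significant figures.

25400 m

Pressure at base of upper layers: 2860×9.8×890 = 2.494×10^7 Pa = 0.02494 GPa
Remaining pressure to be supplied by dunite: 8.270×10^8 − 2.494×10^7 = 8.021×10^8 Pa
Additional depth in dunite = 8.021×10^8 Pa / (3340 kg/m³ × 9.8 m/s²) = 24504 m
Total depth = 890 m + 24504 m = 25394 m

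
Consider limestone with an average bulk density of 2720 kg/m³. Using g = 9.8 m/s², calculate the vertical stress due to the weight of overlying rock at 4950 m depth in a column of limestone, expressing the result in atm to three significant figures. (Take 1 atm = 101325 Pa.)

1300 atm

limestone: 2720 kg/m³ × 9.8 m/s² × 4950 m = 1.319×10^8 Pa = 1302 atm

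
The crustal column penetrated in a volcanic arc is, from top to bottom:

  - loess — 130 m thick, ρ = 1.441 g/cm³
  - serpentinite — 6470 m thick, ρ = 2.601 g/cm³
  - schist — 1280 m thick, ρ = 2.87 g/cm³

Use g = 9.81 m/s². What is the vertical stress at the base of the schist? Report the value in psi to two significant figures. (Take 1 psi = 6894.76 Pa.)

loess: 1441 kg/m³ × 9.81 m/s² × 130 m = 1.838×10^6 Pa = 266.5 psi
serpentinite: 2601 kg/m³ × 9.81 m/s² × 6470 m = 1.651×10^8 Pa = 23944 psi
schist: 2870 kg/m³ × 9.81 m/s² × 1280 m = 3.604×10^7 Pa = 5227 psi
Total = 266.5 + 23944 + 5227 = 29437 psi

29000 psi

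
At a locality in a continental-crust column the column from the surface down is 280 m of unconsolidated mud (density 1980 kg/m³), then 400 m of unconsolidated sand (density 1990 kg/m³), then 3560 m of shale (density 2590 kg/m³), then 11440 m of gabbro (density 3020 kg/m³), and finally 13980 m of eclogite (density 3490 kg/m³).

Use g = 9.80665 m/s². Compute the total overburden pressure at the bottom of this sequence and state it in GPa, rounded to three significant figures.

unconsolidated mud: 1980 kg/m³ × 9.80665 m/s² × 280 m = 5.437×10^6 Pa = 5.437×10^-3 GPa
unconsolidated sand: 1990 kg/m³ × 9.80665 m/s² × 400 m = 7.806×10^6 Pa = 7.806×10^-3 GPa
shale: 2590 kg/m³ × 9.80665 m/s² × 3560 m = 9.042×10^7 Pa = 0.09042 GPa
gabbro: 3020 kg/m³ × 9.80665 m/s² × 11440 m = 3.388×10^8 Pa = 0.3388 GPa
eclogite: 3490 kg/m³ × 9.80665 m/s² × 13980 m = 4.785×10^8 Pa = 0.4785 GPa
Total = 5.437×10^-3 + 7.806×10^-3 + 0.09042 + 0.3388 + 0.4785 = 0.92094 GPa

0.921 GPa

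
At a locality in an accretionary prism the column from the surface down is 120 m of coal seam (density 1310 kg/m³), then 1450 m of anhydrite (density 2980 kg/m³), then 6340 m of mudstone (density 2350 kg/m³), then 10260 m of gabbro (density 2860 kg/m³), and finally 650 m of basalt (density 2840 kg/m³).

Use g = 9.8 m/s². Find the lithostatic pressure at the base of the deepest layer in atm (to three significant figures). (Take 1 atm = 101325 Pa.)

coal seam: 1310 kg/m³ × 9.8 m/s² × 120 m = 1.541×10^6 Pa = 15.20 atm
anhydrite: 2980 kg/m³ × 9.8 m/s² × 1450 m = 4.235×10^7 Pa = 417.9 atm
mudstone: 2350 kg/m³ × 9.8 m/s² × 6340 m = 1.460×10^8 Pa = 1441 atm
gabbro: 2860 kg/m³ × 9.8 m/s² × 10260 m = 2.876×10^8 Pa = 2838 atm
basalt: 2840 kg/m³ × 9.8 m/s² × 650 m = 1.809×10^7 Pa = 178.5 atm
Total = 15.20 + 417.9 + 1441 + 2838 + 178.5 = 4890.7 atm

4890 atm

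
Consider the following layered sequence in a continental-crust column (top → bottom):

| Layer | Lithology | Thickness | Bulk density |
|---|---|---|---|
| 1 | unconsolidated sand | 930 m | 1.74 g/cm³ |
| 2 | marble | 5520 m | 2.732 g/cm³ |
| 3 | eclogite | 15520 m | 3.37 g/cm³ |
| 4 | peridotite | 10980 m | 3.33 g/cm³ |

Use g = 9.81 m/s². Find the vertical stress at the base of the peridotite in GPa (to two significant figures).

unconsolidated sand: 1740 kg/m³ × 9.81 m/s² × 930 m = 1.587×10^7 Pa = 0.01587 GPa
marble: 2732 kg/m³ × 9.81 m/s² × 5520 m = 1.479×10^8 Pa = 0.1479 GPa
eclogite: 3370 kg/m³ × 9.81 m/s² × 15520 m = 5.131×10^8 Pa = 0.5131 GPa
peridotite: 3330 kg/m³ × 9.81 m/s² × 10980 m = 3.587×10^8 Pa = 0.3587 GPa
Total = 0.01587 + 0.1479 + 0.5131 + 0.3587 = 1.0356 GPa

1.0 GPa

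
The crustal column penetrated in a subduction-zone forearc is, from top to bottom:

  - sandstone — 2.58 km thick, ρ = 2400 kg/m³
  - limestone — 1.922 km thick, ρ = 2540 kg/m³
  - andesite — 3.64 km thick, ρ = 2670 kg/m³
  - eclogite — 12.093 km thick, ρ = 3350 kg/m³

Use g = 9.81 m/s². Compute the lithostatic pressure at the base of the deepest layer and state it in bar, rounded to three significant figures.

sandstone: 2400 kg/m³ × 9.81 m/s² × 2580 m = 6.074×10^7 Pa = 607.4 bar
limestone: 2540 kg/m³ × 9.81 m/s² × 1922 m = 4.789×10^7 Pa = 478.9 bar
andesite: 2670 kg/m³ × 9.81 m/s² × 3640 m = 9.534×10^7 Pa = 953.4 bar
eclogite: 3350 kg/m³ × 9.81 m/s² × 12093 m = 3.974×10^8 Pa = 3974 bar
Total = 607.4 + 478.9 + 953.4 + 3974 = 6013.9 bar

6010 bar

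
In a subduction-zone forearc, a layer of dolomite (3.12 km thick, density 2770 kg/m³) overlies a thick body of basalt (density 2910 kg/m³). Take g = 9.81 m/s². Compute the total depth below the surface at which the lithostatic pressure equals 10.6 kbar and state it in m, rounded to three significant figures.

37300 m

Pressure at base of upper layers: 2770×9.81×3120 = 8.478×10^7 Pa = 0.8478 kbar
Remaining pressure to be supplied by basalt: 1.060×10^9 − 8.478×10^7 = 9.752×10^8 Pa
Additional depth in basalt = 9.752×10^8 Pa / (2910 kg/m³ × 9.81 m/s²) = 34162 m
Total depth = 3120 m + 34162 m = 37282 m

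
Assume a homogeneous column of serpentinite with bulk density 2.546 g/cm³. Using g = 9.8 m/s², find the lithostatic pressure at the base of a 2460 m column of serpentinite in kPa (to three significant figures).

serpentinite: 2546 kg/m³ × 9.8 m/s² × 2460 m = 6.138×10^7 Pa = 61379 kPa

61400 kPa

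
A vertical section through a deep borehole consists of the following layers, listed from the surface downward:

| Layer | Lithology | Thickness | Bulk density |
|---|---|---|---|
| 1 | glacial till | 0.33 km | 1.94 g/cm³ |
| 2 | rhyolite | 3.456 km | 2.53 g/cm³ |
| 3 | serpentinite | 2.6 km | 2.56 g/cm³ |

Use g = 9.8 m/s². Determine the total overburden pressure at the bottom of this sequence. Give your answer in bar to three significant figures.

glacial till: 1940 kg/m³ × 9.8 m/s² × 330 m = 6.274×10^6 Pa = 62.74 bar
rhyolite: 2530 kg/m³ × 9.8 m/s² × 3456 m = 8.569×10^7 Pa = 856.9 bar
serpentinite: 2560 kg/m³ × 9.8 m/s² × 2600 m = 6.523×10^7 Pa = 652.3 bar
Total = 62.74 + 856.9 + 652.3 = 1571.9 bar

1570 bar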